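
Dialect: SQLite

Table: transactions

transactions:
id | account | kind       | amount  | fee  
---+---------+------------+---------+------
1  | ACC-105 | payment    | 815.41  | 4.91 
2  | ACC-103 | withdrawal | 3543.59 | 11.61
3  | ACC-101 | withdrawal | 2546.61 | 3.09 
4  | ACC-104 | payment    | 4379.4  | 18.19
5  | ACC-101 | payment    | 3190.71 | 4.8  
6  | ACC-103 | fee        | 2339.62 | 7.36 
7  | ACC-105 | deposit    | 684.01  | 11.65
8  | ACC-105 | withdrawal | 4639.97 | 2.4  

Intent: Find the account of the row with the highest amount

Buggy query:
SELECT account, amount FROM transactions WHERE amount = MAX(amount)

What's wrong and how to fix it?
Bug: WHERE is evaluated per row; an aggregate over the whole table isn't defined there

Fix: Use a subquery: WHERE amount = (SELECT MAX(amount) FROM transactions)

Corrected query:
SELECT account, amount FROM transactions WHERE amount = (SELECT MAX(amount) FROM transactions)

Result:
account | amount 
--------+--------
ACC-105 | 4639.97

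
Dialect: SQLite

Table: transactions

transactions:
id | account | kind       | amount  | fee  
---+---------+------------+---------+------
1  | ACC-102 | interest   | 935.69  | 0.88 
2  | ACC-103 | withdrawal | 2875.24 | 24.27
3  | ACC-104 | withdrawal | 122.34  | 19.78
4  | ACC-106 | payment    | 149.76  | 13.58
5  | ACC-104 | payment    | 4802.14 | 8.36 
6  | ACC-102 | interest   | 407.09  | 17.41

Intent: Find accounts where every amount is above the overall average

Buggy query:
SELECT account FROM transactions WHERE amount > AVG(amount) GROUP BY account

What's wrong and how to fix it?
Bug: WHERE evaluates per row before aggregation, so AVG() is unavailable

Fix: Compute the overall average in a scalar subquery and compare each group's MIN against it in HAVING

Corrected query:
SELECT account FROM transactions GROUP BY account HAVING MIN(amount) > (SELECT AVG(amount) FROM transactions)

Result:
account
-------
ACC-103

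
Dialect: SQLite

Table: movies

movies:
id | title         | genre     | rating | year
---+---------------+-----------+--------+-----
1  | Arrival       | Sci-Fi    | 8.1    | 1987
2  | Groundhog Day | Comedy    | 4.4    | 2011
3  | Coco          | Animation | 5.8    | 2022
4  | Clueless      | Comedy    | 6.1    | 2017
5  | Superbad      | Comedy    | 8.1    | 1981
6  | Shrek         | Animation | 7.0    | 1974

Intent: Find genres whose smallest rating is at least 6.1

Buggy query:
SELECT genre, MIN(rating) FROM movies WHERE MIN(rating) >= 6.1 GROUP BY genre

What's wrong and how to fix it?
Bug: Aggregates like MIN are computed per group after WHERE runs

Fix: Replace WHERE with HAVING after the GROUP BY

Corrected query:
SELECT genre, MIN(rating) FROM movies GROUP BY genre HAVING MIN(rating) >= 6.1

Result:
genre  | MIN(rating)
-------+------------
Sci-Fi | 8.1        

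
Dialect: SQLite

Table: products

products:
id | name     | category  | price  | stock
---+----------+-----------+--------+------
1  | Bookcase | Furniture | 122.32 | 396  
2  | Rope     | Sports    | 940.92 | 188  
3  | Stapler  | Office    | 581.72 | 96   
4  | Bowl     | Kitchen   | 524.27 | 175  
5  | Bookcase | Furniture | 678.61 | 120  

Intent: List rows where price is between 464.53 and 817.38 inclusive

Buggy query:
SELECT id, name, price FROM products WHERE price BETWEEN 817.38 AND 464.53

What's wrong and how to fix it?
Bug: The bounds are reversed; BETWEEN a AND b requires a <= b to match anything

Fix: Write BETWEEN 464.53 AND 817.38

Corrected query:
SELECT id, name, price FROM products WHERE price BETWEEN 464.53 AND 817.38

Result:
id | name     | price 
---+----------+-------
3  | Stapler  | 581.72
4  | Bowl     | 524.27
5  | Bookcase | 678.61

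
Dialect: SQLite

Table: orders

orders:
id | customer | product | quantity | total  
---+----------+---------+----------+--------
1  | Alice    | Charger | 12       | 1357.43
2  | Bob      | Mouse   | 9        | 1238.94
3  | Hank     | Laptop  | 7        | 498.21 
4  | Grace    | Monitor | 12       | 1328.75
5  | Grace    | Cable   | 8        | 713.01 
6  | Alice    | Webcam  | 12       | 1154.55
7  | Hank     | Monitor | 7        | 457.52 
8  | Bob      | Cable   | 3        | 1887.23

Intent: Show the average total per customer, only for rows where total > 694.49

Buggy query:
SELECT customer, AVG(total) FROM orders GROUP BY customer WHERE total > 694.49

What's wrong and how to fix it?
Bug: WHERE cannot follow GROUP BY

Fix: Place WHERE between FROM and GROUP BY

Corrected query:
SELECT customer, AVG(total) FROM orders WHERE total > 694.49 GROUP BY customer

Result:
customer | AVG(total)
---------+-----------
Alice    | 1255.99   
Bob      | 1563.085  
Grace    | 1020.88   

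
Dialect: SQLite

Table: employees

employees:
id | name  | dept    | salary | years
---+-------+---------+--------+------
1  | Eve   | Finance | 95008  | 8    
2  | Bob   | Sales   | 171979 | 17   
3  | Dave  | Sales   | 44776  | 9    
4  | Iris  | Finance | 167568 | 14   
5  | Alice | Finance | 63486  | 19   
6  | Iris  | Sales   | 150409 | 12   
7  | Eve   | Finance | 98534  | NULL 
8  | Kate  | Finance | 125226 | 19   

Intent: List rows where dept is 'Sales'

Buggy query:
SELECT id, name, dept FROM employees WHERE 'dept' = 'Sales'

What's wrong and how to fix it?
Bug: 'dept' in single quotes is a string literal, not the column; the comparison is literal-vs-literal and never true

Fix: Remove the quotes around the column name (or use double quotes for an identifier)

Corrected query:
SELECT id, name, dept FROM employees WHERE dept = 'Sales'

Result:
id | name | dept 
---+------+------
2  | Bob  | Sales
3  | Dave | Sales
6  | Iris | Sales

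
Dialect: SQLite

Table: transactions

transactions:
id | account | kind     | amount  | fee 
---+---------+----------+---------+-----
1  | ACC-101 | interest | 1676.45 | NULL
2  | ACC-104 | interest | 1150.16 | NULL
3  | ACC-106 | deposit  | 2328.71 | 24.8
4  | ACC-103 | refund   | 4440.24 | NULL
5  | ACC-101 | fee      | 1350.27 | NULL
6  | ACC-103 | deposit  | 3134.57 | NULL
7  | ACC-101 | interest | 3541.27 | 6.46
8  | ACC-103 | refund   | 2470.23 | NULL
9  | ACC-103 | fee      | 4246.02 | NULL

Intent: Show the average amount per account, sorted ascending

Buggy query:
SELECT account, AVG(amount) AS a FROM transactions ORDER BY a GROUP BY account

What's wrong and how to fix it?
Bug: GROUP BY must precede ORDER BY

Fix: Reorder: SELECT … FROM … GROUP BY … ORDER BY …

Corrected query:
SELECT account, AVG(amount) AS a FROM transactions GROUP BY account ORDER BY a

Result:
account | a       
--------+---------
ACC-104 | 1150.16 
ACC-101 | 2189.33 
ACC-106 | 2328.71 
ACC-103 | 3572.765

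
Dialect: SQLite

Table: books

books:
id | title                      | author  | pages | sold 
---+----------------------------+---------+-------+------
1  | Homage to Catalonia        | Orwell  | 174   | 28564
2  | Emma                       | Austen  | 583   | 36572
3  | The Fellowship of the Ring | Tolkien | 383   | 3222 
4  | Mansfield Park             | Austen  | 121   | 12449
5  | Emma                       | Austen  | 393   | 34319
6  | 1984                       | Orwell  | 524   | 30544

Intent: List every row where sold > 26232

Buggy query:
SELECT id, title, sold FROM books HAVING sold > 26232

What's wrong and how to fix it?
Bug: This is a non-aggregate query (no GROUP BY, no aggregates), so in SQLite the HAVING clause is invalid here; a row-level condition belongs in WHERE

Fix: Use WHERE for row-level filtering

Corrected query:
SELECT id, title, sold FROM books WHERE sold > 26232

Result:
id | title               | sold 
---+---------------------+------
1  | Homage to Catalonia | 28564
2  | Emma                | 36572
5  | Emma                | 34319
6  | 1984                | 30544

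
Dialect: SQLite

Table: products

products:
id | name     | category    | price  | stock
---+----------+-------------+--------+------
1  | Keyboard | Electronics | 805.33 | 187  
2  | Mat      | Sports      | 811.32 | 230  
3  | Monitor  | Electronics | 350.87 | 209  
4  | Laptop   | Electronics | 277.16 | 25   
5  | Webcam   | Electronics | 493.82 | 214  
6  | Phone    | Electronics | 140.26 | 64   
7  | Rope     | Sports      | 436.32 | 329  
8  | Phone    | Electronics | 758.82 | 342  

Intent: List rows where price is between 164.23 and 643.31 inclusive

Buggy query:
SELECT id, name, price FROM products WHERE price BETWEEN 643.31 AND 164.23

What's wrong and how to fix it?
Bug: BETWEEN expects the lower bound first; with 643.31 AND 164.23 the range is empty

Fix: Swap the bounds so the smaller value comes first

Corrected query:
SELECT id, name, price FROM products WHERE price BETWEEN 164.23 AND 643.31

Result:
id | name    | price 
---+---------+-------
3  | Monitor | 350.87
4  | Laptop  | 277.16
5  | Webcam  | 493.82
7  | Rope    | 436.32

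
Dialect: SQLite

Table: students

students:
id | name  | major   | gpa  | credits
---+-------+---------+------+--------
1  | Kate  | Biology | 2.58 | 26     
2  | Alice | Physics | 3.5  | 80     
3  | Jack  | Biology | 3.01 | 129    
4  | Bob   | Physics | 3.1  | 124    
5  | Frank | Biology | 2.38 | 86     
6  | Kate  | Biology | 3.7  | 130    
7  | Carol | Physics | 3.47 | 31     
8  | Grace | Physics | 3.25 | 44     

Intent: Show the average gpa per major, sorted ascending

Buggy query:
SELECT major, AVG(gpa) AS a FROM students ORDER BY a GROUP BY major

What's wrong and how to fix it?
Bug: ORDER BY appears before GROUP BY; SQL clause order requires GROUP BY first

Fix: Move ORDER BY to the end, after GROUP BY

Corrected query:
SELECT major, AVG(gpa) AS a FROM students GROUP BY major ORDER BY a

Result:
major   | a     
--------+-------
Biology | 2.9175
Physics | 3.33  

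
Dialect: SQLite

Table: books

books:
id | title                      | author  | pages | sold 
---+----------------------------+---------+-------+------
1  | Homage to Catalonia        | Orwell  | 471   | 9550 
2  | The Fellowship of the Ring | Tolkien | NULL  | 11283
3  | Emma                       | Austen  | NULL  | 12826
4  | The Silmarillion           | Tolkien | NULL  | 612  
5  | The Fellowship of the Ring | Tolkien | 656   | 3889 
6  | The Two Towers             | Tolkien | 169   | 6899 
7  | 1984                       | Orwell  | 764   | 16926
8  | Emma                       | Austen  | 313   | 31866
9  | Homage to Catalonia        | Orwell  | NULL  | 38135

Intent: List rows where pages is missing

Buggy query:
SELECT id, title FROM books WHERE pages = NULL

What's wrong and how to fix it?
Bug: Comparing to NULL with '=' never matches; NULL = NULL is unknown, not true

Fix: Use IS NULL to test for NULL

Corrected query:
SELECT id, title FROM books WHERE pages IS NULL

Result:
id | title                     
---+---------------------------
2  | The Fellowship of the Ring
3  | Emma                      
4  | The Silmarillion          
9  | Homage to Catalonia       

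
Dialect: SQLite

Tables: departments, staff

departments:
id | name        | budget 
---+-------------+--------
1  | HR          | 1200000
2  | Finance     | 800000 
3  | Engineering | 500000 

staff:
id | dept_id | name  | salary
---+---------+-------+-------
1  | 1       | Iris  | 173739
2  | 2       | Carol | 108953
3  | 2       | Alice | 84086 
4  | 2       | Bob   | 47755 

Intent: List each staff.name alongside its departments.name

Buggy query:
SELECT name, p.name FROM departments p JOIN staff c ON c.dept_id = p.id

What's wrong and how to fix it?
Bug: 'name' exists in both joined tables, so the database can't tell which one is meant

Fix: Qualify the column with its table alias (c.name)

Corrected query:
SELECT c.name, p.name FROM departments p JOIN staff c ON c.dept_id = p.id

Result:
name  | name   
------+--------
Iris  | HR     
Carol | Finance
Alice | Finance
Bob   | Finance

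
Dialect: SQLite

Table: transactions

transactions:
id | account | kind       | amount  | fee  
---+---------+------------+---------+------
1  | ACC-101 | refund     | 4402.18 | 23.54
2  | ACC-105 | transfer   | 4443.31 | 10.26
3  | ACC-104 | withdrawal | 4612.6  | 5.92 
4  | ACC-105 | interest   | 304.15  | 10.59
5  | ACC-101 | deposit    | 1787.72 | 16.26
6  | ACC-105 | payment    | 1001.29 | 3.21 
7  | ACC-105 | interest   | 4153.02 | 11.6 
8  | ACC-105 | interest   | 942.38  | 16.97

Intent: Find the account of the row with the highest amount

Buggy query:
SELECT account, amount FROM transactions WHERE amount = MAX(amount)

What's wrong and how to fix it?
Bug: MAX(amount) is an aggregate and cannot be used directly in WHERE

Fix: Use a subquery: WHERE amount = (SELECT MAX(amount) FROM transactions)

Corrected query:
SELECT account, amount FROM transactions WHERE amount = (SELECT MAX(amount) FROM transactions)

Result:
account | amount
--------+-------
ACC-104 | 4612.6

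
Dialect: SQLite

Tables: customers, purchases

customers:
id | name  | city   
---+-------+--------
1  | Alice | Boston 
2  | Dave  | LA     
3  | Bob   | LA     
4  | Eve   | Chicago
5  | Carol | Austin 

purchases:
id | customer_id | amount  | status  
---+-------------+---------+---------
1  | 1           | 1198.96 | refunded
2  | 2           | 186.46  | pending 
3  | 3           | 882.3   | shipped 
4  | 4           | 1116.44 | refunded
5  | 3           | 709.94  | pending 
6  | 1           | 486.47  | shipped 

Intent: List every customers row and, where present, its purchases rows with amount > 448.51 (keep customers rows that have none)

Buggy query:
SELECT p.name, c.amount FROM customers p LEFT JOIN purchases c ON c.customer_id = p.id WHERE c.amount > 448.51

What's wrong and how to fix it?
Bug: A WHERE condition on the right-hand table after LEFT JOIN drops unmatched parents

Fix: Put 'c.amount > 448.51' in the JOIN's ON clause instead of WHERE

Corrected query:
SELECT p.name, c.amount FROM customers p LEFT JOIN purchases c ON c.customer_id = p.id AND c.amount > 448.51

Result:
name  | amount 
------+--------
Alice | 486.47 
Alice | 1198.96
Dave  | NULL   
Bob   | 709.94 
Bob   | 882.3  
Eve   | 1116.44
Carol | NULL   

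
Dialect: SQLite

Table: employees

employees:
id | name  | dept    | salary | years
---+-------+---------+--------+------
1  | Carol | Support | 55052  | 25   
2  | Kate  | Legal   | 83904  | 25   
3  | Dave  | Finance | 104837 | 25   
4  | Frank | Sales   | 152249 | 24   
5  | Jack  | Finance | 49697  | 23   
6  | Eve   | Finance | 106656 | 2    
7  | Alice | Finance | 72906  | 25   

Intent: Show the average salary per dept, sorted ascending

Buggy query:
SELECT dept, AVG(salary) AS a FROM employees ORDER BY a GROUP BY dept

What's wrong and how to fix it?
Bug: ORDER BY appears before GROUP BY; SQL clause order requires GROUP BY first

Fix: Move ORDER BY to the end, after GROUP BY

Corrected query:
SELECT dept, AVG(salary) AS a FROM employees GROUP BY dept ORDER BY a

Result:
dept    | a     
--------+-------
Support | 55052 
Finance | 83524 
Legal   | 83904 
Sales   | 152249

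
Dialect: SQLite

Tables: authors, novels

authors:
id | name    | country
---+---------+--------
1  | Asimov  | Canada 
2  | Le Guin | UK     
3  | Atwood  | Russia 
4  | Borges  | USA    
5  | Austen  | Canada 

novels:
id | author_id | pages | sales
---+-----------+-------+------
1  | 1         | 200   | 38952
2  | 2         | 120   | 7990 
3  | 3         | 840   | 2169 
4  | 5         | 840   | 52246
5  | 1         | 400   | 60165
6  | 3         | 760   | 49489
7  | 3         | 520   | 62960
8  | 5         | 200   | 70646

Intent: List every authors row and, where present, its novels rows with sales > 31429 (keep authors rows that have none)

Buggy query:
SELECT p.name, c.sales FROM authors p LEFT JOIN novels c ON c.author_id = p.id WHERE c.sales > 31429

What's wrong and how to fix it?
Bug: Filtering c.sales in WHERE discards the NULL rows produced by LEFT JOIN, turning it into an inner join

Fix: Put 'c.sales > 31429' in the JOIN's ON clause instead of WHERE

Corrected query:
SELECT p.name, c.sales FROM authors p LEFT JOIN novels c ON c.author_id = p.id AND c.sales > 31429

Result:
name    | sales
--------+------
Asimov  | 38952
Asimov  | 60165
Le Guin | NULL 
Atwood  | 49489
Atwood  | 62960
Borges  | NULL 
Austen  | 52246
Austen  | 70646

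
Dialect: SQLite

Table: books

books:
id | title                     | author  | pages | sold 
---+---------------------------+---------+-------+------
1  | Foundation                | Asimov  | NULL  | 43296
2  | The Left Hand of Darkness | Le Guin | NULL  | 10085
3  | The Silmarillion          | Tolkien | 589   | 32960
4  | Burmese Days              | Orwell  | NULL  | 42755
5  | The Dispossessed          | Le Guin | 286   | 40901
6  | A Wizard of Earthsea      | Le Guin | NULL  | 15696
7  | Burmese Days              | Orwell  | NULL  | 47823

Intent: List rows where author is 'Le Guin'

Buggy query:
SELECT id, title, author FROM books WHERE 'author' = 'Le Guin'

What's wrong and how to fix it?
Bug: Single quotes denote string literals in SQL; the column name is being compared as a constant string

Fix: Remove the quotes around the column name (or use double quotes for an identifier)

Corrected query:
SELECT id, title, author FROM books WHERE author = 'Le Guin'

Result:
id | title                     | author 
---+---------------------------+--------
2  | The Left Hand of Darkness | Le Guin
5  | The Dispossessed          | Le Guin
6  | A Wizard of Earthsea      | Le Guin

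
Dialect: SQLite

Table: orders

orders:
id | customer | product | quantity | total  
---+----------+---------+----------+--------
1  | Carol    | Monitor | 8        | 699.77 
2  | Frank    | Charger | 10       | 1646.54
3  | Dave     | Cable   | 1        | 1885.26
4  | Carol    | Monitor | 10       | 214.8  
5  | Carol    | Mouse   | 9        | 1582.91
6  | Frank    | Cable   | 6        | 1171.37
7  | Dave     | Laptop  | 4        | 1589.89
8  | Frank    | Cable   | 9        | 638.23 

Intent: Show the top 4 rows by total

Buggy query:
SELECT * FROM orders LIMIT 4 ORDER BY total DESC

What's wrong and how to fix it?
Bug: ORDER BY cannot follow LIMIT; LIMIT is the final clause

Fix: Sort with ORDER BY, then apply LIMIT

Corrected query:
SELECT * FROM orders ORDER BY total DESC LIMIT 4

Result:
id | customer | product | quantity | total  
---+----------+---------+----------+--------
3  | Dave     | Cable   | 1        | 1885.26
2  | Frank    | Charger | 10       | 1646.54
7  | Dave     | Laptop  | 4        | 1589.89
5  | Carol    | Mouse   | 9        | 1582.91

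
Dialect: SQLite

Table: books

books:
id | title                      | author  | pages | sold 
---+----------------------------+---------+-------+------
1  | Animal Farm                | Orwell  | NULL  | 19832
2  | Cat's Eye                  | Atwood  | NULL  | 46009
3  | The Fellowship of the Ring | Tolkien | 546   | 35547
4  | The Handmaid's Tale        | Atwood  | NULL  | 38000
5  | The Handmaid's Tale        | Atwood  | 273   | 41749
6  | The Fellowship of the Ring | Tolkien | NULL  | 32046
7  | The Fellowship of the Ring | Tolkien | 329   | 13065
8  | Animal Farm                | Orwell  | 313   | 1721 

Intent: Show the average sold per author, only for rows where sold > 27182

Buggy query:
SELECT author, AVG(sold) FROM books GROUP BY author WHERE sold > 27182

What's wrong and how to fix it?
Bug: Row-level WHERE must come before GROUP BY in the clause order

Fix: Move the WHERE clause before GROUP BY

Corrected query:
SELECT author, AVG(sold) FROM books WHERE sold > 27182 GROUP BY author

Result:
author  | AVG(sold)   
--------+-------------
Atwood  | 41919.333333
Tolkien | 33796.5     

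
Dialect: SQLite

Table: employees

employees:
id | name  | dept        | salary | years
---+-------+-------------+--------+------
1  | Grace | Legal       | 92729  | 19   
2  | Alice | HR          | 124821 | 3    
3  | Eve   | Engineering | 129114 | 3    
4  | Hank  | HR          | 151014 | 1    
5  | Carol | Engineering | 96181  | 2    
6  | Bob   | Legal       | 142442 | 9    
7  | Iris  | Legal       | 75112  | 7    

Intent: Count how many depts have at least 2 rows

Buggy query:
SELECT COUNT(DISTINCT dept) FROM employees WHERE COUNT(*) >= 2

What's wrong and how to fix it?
Bug: WHERE filters individual rows, not groups, so a group-level COUNT is invalid there

Fix: Group first with HAVING COUNT(*) >= 2, then COUNT the resulting groups

Corrected query:
SELECT COUNT(*) FROM (SELECT dept FROM employees GROUP BY dept HAVING COUNT(*) >= 2)

Result:
COUNT(*)
--------
3       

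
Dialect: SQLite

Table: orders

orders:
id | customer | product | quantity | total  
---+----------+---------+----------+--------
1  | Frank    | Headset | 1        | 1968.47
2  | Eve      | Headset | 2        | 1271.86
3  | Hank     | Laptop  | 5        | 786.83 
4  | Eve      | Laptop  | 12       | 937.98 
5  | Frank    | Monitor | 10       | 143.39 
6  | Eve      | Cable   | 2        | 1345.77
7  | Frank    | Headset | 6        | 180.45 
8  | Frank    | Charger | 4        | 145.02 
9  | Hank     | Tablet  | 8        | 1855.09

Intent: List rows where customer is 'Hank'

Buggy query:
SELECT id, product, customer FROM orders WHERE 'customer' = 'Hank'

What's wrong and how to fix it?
Bug: 'customer' in single quotes is a string literal, not the column; the comparison is literal-vs-literal and never true

Fix: Reference the column as customer without single quotes

Corrected query:
SELECT id, product, customer FROM orders WHERE customer = 'Hank'

Result:
id | product | customer
---+---------+---------
3  | Laptop  | Hank    
9  | Tablet  | Hank    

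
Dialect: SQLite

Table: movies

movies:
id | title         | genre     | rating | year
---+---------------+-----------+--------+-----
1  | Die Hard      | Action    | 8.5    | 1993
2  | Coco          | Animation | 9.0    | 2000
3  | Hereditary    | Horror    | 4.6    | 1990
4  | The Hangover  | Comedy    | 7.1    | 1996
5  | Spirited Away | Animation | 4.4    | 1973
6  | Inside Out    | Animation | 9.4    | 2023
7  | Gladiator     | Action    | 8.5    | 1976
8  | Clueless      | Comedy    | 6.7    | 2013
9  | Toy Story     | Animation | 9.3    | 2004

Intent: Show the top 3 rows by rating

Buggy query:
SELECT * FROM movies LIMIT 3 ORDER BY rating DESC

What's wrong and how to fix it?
Bug: ORDER BY cannot follow LIMIT; LIMIT is the final clause

Fix: Sort with ORDER BY, then apply LIMIT

Corrected query:
SELECT * FROM movies ORDER BY rating DESC LIMIT 3

Result:
id | title      | genre     | rating | year
---+------------+-----------+--------+-----
6  | Inside Out | Animation | 9.4    | 2023
9  | Toy Story  | Animation | 9.3    | 2004
2  | Coco       | Animation | 9      | 2000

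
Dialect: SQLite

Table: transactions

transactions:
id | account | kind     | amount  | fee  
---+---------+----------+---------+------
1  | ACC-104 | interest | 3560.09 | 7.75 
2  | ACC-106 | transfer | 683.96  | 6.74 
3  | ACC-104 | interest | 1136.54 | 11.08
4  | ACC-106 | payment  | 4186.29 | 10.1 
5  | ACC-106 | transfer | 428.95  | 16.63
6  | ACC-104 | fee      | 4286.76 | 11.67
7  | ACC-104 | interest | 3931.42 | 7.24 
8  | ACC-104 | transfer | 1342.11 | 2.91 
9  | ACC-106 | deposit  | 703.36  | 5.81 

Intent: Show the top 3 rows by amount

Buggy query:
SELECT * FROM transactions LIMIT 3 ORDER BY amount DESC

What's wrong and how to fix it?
Bug: ORDER BY cannot follow LIMIT; LIMIT is the final clause

Fix: Swap the clauses: ORDER BY first, then LIMIT

Corrected query:
SELECT * FROM transactions ORDER BY amount DESC LIMIT 3

Result:
id | account | kind     | amount  | fee  
---+---------+----------+---------+------
6  | ACC-104 | fee      | 4286.76 | 11.67
4  | ACC-106 | payment  | 4186.29 | 10.1 
7  | ACC-104 | interest | 3931.42 | 7.24 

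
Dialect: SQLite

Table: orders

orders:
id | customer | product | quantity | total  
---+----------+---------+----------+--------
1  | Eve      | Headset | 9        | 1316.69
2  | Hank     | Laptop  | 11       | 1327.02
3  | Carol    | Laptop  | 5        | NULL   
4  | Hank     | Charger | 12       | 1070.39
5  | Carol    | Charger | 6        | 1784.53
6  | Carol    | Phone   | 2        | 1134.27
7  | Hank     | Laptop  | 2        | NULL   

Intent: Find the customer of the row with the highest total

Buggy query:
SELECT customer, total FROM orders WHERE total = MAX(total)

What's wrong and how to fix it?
Bug: MAX(total) is an aggregate and cannot be used directly in WHERE

Fix: Wrap MAX in a scalar subquery so WHERE compares against a single value

Corrected query:
SELECT customer, total FROM orders WHERE total = (SELECT MAX(total) FROM orders)

Result:
customer | total  
---------+--------
Carol    | 1784.53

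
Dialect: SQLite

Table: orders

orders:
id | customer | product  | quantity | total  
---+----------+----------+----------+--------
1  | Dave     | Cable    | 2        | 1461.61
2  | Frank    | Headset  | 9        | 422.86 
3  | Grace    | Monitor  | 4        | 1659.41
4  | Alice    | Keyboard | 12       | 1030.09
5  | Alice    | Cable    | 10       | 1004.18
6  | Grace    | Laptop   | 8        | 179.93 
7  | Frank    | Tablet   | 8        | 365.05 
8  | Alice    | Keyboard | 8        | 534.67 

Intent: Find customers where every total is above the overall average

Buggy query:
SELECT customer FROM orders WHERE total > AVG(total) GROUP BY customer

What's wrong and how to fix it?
Bug: WHERE evaluates per row before aggregation, so AVG() is unavailable

Fix: Compute the overall average in a scalar subquery and compare each group's MIN against it in HAVING

Corrected query:
SELECT customer FROM orders GROUP BY customer HAVING MIN(total) > (SELECT AVG(total) FROM orders)

Result:
customer
--------
Dave    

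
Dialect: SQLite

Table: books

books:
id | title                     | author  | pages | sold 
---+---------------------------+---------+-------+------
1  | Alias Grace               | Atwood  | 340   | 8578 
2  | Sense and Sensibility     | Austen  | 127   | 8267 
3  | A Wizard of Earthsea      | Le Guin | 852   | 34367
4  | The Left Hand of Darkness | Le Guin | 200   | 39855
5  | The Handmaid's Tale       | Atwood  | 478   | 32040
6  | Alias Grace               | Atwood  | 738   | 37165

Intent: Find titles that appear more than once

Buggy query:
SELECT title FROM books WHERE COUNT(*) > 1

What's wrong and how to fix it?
Bug: WHERE can't reference COUNT(*); aggregates are computed after WHERE

Fix: Group first, then use HAVING for the count condition

Corrected query:
SELECT title FROM books GROUP BY title HAVING COUNT(*) > 1

Result:
title      
-----------
Alias Grace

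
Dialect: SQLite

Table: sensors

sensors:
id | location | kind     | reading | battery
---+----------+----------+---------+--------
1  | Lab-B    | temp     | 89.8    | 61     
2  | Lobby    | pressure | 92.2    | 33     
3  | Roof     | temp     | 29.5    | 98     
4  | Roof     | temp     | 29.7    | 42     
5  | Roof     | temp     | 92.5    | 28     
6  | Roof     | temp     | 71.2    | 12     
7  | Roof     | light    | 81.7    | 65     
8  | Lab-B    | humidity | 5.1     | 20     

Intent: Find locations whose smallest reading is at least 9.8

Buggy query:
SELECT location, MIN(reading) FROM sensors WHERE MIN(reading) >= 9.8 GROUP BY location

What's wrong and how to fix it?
Bug: Aggregates like MIN are computed per group after WHERE runs

Fix: Use HAVING for the per-group MIN condition

Corrected query:
SELECT location, MIN(reading) FROM sensors GROUP BY location HAVING MIN(reading) >= 9.8

Result:
location | MIN(reading)
---------+-------------
Lobby    | 92.2        
Roof     | 29.5        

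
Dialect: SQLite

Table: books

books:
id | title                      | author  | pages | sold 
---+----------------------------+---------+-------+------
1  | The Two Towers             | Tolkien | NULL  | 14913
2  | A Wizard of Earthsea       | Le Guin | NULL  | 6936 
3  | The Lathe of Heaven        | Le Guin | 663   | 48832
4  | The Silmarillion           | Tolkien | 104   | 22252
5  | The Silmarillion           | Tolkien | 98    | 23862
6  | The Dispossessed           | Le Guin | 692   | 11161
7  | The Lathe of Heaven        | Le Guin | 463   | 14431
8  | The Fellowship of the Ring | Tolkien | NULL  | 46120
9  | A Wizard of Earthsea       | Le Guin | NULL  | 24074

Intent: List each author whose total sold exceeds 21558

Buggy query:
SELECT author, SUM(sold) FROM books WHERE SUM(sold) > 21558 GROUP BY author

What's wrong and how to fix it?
Bug: Aggregate functions cannot appear in a WHERE clause

Fix: Move the aggregate condition to a HAVING clause

Corrected query:
SELECT author, SUM(sold) FROM books GROUP BY author HAVING SUM(sold) > 21558

Result:
author  | SUM(sold)
--------+----------
Le Guin | 105434   
Tolkien | 107147   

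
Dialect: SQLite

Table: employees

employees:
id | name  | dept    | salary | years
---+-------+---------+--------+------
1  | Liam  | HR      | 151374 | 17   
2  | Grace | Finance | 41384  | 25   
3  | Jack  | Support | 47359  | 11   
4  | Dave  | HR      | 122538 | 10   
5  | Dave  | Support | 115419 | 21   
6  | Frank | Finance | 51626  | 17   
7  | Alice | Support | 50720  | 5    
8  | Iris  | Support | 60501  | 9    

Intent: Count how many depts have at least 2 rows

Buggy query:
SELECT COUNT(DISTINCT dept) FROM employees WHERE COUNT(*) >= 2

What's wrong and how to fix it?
Bug: COUNT(*) cannot appear in WHERE; the per-group count doesn't exist yet

Fix: Group first with HAVING COUNT(*) >= 2, then COUNT the resulting groups

Corrected query:
SELECT COUNT(*) FROM (SELECT dept FROM employees GROUP BY dept HAVING COUNT(*) >= 2)

Result:
COUNT(*)
--------
3       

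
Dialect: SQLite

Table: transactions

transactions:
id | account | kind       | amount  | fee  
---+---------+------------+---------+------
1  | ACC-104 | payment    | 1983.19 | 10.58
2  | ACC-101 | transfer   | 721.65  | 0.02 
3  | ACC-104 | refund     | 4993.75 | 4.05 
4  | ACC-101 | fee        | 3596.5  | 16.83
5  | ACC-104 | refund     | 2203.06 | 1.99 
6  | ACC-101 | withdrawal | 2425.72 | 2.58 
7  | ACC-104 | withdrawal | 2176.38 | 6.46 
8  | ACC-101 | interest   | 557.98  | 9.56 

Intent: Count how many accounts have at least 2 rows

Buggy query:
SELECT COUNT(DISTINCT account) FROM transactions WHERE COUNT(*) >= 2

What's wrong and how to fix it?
Bug: WHERE filters individual rows, not groups, so a group-level COUNT is invalid there

Fix: Use a subquery that GROUPs and filters with HAVING, then count its rows

Corrected query:
SELECT COUNT(*) FROM (SELECT account FROM transactions GROUP BY account HAVING COUNT(*) >= 2)

Result:
COUNT(*)
--------
2       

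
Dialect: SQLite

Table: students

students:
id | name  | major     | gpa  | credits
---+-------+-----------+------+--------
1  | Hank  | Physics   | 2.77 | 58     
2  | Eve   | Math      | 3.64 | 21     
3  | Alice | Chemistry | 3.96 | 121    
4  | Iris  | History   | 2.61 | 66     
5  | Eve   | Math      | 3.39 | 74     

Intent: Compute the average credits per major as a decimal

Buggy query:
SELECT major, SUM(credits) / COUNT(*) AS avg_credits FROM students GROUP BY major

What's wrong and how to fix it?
Bug: Both operands are integers, so '/' performs integer division and truncates

Fix: Cast one side to REAL so the division keeps the fractional part

Corrected query:
SELECT major, SUM(credits) * 1.0 / COUNT(*) AS avg_credits FROM students GROUP BY major

Result:
major     | avg_credits
----------+------------
Chemistry | 121        
History   | 66         
Math      | 47.5       
Physics   | 58         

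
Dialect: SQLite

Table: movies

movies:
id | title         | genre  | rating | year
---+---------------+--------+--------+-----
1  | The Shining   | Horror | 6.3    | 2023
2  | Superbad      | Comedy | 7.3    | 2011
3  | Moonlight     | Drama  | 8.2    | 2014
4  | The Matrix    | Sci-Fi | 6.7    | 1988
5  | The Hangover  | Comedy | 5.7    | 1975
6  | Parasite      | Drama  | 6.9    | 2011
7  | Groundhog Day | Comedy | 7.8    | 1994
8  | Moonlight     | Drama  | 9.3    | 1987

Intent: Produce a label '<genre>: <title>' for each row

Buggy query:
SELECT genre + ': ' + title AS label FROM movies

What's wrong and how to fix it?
Bug: '+' is numeric addition; on text columns SQLite converts them to 0 instead of concatenating

Fix: Use the || operator for string concatenation

Corrected query:
SELECT genre || ': ' || title AS label FROM movies

Result:
label                
---------------------
Horror: The Shining  
Comedy: Superbad     
Drama: Moonlight     
Sci-Fi: The Matrix   
Comedy: The Hangover 
Drama: Parasite      
Comedy: Groundhog Day
Drama: Moonlight     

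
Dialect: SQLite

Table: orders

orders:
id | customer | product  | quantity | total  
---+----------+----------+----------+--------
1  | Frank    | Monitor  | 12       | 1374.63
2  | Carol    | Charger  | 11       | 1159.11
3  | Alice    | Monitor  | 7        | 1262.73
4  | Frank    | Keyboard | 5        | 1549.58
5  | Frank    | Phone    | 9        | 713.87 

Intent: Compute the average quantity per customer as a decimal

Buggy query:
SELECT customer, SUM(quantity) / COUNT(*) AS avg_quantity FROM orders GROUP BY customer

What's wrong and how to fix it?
Bug: Both operands are integers, so '/' performs integer division and truncates

Fix: Cast one side to REAL so the division keeps the fractional part

Corrected query:
SELECT customer, SUM(quantity) * 1.0 / COUNT(*) AS avg_quantity FROM orders GROUP BY customer

Result:
customer | avg_quantity
---------+-------------
Alice    | 7           
Carol    | 11          
Frank    | 8.666667    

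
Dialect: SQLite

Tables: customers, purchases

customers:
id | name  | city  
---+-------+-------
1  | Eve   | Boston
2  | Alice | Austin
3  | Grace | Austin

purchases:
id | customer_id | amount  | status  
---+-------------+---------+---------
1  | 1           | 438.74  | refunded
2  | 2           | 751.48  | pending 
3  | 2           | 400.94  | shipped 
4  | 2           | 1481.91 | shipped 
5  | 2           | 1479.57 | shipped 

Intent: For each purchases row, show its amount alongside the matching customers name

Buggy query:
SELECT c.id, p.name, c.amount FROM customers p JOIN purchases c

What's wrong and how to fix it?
Bug: Missing join condition: each purchases row is matched to all customers rows instead of just its own

Fix: Add ON c.customer_id = p.id to the JOIN

Corrected query:
SELECT c.id, p.name, c.amount FROM customers p JOIN purchases c ON c.customer_id = p.id

Result:
id | name  | amount 
---+-------+--------
1  | Eve   | 438.74 
2  | Alice | 751.48 
3  | Alice | 400.94 
4  | Alice | 1481.91
5  | Alice | 1479.57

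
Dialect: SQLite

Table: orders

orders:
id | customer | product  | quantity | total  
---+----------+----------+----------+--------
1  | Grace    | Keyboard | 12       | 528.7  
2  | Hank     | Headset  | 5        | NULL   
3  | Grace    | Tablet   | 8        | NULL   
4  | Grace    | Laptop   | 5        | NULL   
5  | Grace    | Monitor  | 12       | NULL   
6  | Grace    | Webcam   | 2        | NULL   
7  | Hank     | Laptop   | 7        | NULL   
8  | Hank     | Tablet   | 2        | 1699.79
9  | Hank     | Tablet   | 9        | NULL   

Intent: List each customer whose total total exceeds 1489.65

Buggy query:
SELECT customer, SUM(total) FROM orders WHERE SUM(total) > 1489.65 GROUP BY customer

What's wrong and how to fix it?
Bug: WHERE runs before GROUP BY, so aggregates aren't available there

Fix: Move the aggregate condition to a HAVING clause

Corrected query:
SELECT customer, SUM(total) FROM orders GROUP BY customer HAVING SUM(total) > 1489.65

Result:
customer | SUM(total)
---------+-----------
Hank     | 1699.79   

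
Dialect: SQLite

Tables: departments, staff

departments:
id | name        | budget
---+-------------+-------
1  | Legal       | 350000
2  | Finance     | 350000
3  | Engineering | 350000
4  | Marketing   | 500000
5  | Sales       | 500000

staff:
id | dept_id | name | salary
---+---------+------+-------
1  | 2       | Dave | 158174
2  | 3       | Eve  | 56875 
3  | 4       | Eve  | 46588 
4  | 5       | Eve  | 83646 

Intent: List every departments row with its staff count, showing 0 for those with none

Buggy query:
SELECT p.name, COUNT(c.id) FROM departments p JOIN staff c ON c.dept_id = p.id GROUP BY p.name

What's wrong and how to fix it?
Bug: An inner join excludes parents with zero children

Fix: Use LEFT JOIN so parents without children still appear (COUNT(c.id) gives 0)

Corrected query:
SELECT p.name, COUNT(c.id) FROM departments p LEFT JOIN staff c ON c.dept_id = p.id GROUP BY p.name

Result:
name        | COUNT(c.id)
------------+------------
Engineering | 1          
Finance     | 1          
Legal       | 0          
Marketing   | 1          
Sales       | 1          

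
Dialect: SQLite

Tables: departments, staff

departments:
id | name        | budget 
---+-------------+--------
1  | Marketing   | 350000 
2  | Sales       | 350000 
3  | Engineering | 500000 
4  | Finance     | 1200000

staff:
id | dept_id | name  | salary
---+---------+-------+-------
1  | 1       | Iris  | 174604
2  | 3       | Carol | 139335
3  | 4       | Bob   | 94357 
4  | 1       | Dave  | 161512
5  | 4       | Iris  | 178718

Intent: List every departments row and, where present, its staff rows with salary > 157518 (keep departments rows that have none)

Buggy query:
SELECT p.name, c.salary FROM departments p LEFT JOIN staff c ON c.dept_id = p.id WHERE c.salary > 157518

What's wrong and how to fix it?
Bug: Filtering c.salary in WHERE discards the NULL rows produced by LEFT JOIN, turning it into an inner join

Fix: Put 'c.salary > 157518' in the JOIN's ON clause instead of WHERE

Corrected query:
SELECT p.name, c.salary FROM departments p LEFT JOIN staff c ON c.dept_id = p.id AND c.salary > 157518

Result:
name        | salary
------------+-------
Marketing   | 161512
Marketing   | 174604
Sales       | NULL  
Engineering | NULL  
Finance     | 178718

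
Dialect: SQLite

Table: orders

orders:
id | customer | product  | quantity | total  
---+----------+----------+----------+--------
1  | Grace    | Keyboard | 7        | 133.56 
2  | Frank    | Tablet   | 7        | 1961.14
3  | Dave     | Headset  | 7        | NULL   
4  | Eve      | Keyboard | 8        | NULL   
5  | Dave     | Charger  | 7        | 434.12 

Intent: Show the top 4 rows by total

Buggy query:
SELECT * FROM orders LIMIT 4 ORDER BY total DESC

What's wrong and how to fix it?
Bug: LIMIT must come after ORDER BY

Fix: Swap the clauses: ORDER BY first, then LIMIT

Corrected query:
SELECT * FROM orders ORDER BY total DESC LIMIT 4

Result:
id | customer | product  | quantity | total  
---+----------+----------+----------+--------
2  | Frank    | Tablet   | 7        | 1961.14
5  | Dave     | Charger  | 7        | 434.12 
1  | Grace    | Keyboard | 7        | 133.56 
3  | Dave     | Headset  | 7        | NULL   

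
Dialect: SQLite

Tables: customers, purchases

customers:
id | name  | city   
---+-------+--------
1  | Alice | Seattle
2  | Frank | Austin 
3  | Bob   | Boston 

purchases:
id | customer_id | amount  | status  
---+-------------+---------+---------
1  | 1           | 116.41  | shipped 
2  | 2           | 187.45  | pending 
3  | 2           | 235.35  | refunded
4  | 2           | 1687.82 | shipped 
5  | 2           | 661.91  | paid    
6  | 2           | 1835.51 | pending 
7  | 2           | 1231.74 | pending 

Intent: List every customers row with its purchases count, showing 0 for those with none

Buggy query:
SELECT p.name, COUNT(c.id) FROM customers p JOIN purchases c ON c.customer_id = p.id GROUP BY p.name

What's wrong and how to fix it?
Bug: INNER JOIN drops customers rows that have no matching purchases rows

Fix: Switch to LEFT JOIN to retain unmatched parent rows

Corrected query:
SELECT p.name, COUNT(c.id) FROM customers p LEFT JOIN purchases c ON c.customer_id = p.id GROUP BY p.name

Result:
name  | COUNT(c.id)
------+------------
Alice | 1          
Bob   | 0          
Frank | 6          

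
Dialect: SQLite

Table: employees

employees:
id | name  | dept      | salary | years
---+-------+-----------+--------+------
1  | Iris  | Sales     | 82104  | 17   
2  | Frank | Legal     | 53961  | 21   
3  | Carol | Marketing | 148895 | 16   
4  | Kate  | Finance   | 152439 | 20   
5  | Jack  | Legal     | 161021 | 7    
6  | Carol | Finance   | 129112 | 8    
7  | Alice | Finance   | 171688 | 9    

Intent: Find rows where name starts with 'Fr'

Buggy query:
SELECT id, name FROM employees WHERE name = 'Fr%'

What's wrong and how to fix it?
Bug: Wildcards only work with LIKE; '=' treats '%' as a literal character

Fix: Replace '=' with LIKE so 'Fr%' is treated as a pattern

Corrected query:
SELECT id, name FROM employees WHERE name LIKE 'Fr%'

Result:
id | name 
---+------
2  | Frank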